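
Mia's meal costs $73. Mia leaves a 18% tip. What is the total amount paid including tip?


Calculate the tip:
18% of $73 = $13.14
Add tip to meal cost:
$73 + $13.14 = $86.14

$86.14


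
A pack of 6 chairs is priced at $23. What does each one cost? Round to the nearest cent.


Total cost: $23
Number of items: 6
Unit price: $23 / 6 = $3.8333... ≈ $3.83

$3.83


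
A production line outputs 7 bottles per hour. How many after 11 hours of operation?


Production rate: 7 bottles per hour
Time: 11 hours
Total: 7 x 11 = 77 bottles

77 bottles


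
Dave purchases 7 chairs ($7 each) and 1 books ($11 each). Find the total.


Cost of chairs:
7 x $7 = $49
Cost of books:
1 x $11 = $11
Add both:
$49 + $11 = $60

$60


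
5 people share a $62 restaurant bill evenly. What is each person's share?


Total bill: $62
Number of people: 5
Each pays: $62 / 5 = $12.40

$12.40


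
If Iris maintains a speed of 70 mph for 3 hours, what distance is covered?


Use the formula: distance = speed x time
Speed = 70 mph, Time = 3 hours
70 x 3 = 210 miles

210 miles


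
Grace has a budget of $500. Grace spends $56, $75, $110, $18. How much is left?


Add up expenses:
$56 + $75 + $110 + $18 = $259
Subtract from budget:
$500 - $259 = $241

$241


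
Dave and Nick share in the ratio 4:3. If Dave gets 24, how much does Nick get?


Find the multiplier:
24 / 4 = 6
Apply to Nick's share:
3 x 6 = 18

18


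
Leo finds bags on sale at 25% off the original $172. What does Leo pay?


Calculate the discount amount:
25% of $172 = $43
Subtract from original:
$172 - $43 = $129

$129


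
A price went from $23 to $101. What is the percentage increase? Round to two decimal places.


Find the absolute change:
|101 - 23| = 78
Divide by original and multiply by 100:
78 / 23 x 100 = 339.1304...% ≈ 339.13%

339.13%


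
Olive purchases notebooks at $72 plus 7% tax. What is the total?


Calculate the tax:
7% of $72 = $5.04
Add tax to price:
$72 + $5.04 = $77.04

$77.04


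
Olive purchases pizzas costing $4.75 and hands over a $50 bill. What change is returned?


Start with the amount paid:
$50
Subtract the price:
$50 - $4.75 = $45.25

$45.25


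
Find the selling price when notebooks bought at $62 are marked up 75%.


Calculate the markup amount:
75% of $62 = $46.50
Add to cost:
$62 + $46.50 = $108.50

$108.50


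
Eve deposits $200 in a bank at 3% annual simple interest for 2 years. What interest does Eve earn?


Use the formula I = P x R x T / 100
P x R x T = 200 x 3 x 2 = 1200
I = 1200 / 100 = $12

$12


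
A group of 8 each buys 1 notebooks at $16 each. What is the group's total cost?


Cost per person:
1 x $16 = $16
Group total:
8 x $16 = $128

$128


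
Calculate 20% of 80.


Convert percentage to decimal:
20% = 0.2
Multiply:
80 x 0.2 = 16

16


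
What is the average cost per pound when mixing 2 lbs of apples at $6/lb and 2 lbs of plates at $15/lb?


Cost of apples:
2 x $6 = $12
Cost of plates:
2 x $15 = $30
Total cost: $12 + $30 = $42
Total weight: 4 lbs
Average: $42 / 4 = $10.50/lb

$10.50/lb


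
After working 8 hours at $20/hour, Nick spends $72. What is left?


Calculate earnings:
8 x $20 = $160
Subtract spending:
$160 - $72 = $88

$88


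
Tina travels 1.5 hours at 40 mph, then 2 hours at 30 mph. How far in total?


Leg 1 distance:
40 x 1.5 = 60 miles
Leg 2 distance:
30 x 2 = 60 miles
Total distance:
60 + 60 = 120 miles

120 miles


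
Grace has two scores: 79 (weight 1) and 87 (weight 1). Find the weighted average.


Weighted sum:
1 x 79 + 1 x 87 = 166
Total weight:
1 + 1 = 2
Weighted average:
166 / 2 = 83

83


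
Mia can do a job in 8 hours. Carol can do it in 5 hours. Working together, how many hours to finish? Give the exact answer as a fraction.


Mia's rate: 1/8 of the job per hour
Carol's rate: 1/5 of the job per hour
Combined rate: 1/8 + 1/5 = 13/40 per hour
Time = 1 / (13/40) = 40/13 hours (≈ 3.08 hours)

40/13 hours


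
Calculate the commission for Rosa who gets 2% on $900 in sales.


Convert rate to decimal:
2% = 0.02
Multiply by sales:
$900 x 0.02 = $18

$18


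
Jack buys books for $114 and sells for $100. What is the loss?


Selling price = $100
Cost price = $114
Loss = cost price - selling price:
Loss = $114 - $100 = $14

$14


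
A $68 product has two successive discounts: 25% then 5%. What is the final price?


First discount:
25% of $68 = $17
Price after first discount:
$68 - $17 = $51
Second discount:
5% of $51 = $2.55
Final price:
$51 - $2.55 = $48.45

$48.45


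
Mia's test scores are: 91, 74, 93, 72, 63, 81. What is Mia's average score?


Add the scores:
91 + 74 + 93 + 72 + 63 + 81 = 474
Divide by the number of tests:
474 / 6 = 79

79


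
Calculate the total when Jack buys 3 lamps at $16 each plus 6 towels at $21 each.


Cost of lamps:
3 x $16 = $48
Cost of towels:
6 x $21 = $126
Add both:
$48 + $126 = $174

$174


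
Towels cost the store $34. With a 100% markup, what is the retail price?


Calculate the markup amount:
100% of $34 = $34
Add to cost:
$34 + $34 = $68

$68


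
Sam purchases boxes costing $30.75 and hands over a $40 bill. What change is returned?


Start with the amount paid:
$40
Subtract the price:
$40 - $30.75 = $9.25

$9.25


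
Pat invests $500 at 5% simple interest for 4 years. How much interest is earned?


Use the formula I = P x R x T / 100
P x R x T = 500 x 5 x 4 = 10000
I = 10000 / 100 = $100

$100


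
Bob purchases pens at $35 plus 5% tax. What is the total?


Calculate the tax:
5% of $35 = $1.75
Add tax to price:
$35 + $1.75 = $36.75

$36.75


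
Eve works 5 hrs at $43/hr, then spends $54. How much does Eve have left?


Calculate earnings:
5 x $43 = $215
Subtract spending:
$215 - $54 = $161

$161


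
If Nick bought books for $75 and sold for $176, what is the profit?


Selling price = $176
Cost price = $75
Profit = selling price - cost price:
Profit = $176 - $75 = $101

$101


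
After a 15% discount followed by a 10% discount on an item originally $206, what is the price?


First discount:
15% of $206 = $30.90
Price after first discount:
$206 - $30.90 = $175.10
Second discount:
10% of $175.10 = $17.51
Final price:
$175.10 - $17.51 = $157.59

$157.59


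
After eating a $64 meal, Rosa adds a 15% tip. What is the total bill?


Calculate the tip:
15% of $64 = $9.60
Add tip to meal cost:
$64 + $9.60 = $73.60

$73.60


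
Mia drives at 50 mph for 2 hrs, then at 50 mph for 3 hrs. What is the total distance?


Leg 1 distance:
50 x 2 = 100 miles
Leg 2 distance:
50 x 3 = 150 miles
Total distance:
100 + 150 = 250 miles

250 miles


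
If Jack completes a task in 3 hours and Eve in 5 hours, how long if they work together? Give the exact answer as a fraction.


Jack's rate: 1/3 of the job per hour
Eve's rate: 1/5 of the job per hour
Combined rate: 1/3 + 1/5 = 8/15 per hour
Time = 1 / (8/15) = 15/8 hours (≈ 1.88 hours)

15/8 hours


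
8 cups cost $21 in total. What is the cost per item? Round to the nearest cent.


Total cost: $21
Number of items: 8
Unit price: $21 / 8 = $2.625 ≈ $2.63

$2.63


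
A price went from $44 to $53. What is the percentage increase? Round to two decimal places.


Find the absolute change:
|53 - 44| = 9
Divide by original and multiply by 100:
9 / 44 x 100 = 20.4545...% ≈ 20.45%

20.45%


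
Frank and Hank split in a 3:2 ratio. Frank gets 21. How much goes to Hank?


Find the multiplier:
21 / 3 = 7
Apply to Hank's share:
2 x 7 = 14

14


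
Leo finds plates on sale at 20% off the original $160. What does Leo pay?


Calculate the discount amount:
20% of $160 = $32
Subtract from original:
$160 - $32 = $128

$128


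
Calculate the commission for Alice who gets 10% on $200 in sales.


Convert rate to decimal:
10% = 0.1
Multiply by sales:
$200 x 0.1 = $20

$20


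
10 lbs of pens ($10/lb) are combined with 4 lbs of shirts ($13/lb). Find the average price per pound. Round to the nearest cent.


Cost of pens:
10 x $10 = $100
Cost of shirts:
4 x $13 = $52
Total cost: $100 + $52 = $152
Total weight: 14 lbs
Average: $152 / 14 = $10.8571... ≈ $10.86/lb

$10.86/lb


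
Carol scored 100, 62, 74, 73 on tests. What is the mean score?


Add the scores:
100 + 62 + 74 + 73 = 309
Divide by the number of tests:
309 / 4 = 77.25

77.25


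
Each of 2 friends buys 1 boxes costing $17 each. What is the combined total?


Cost per person:
1 x $17 = $17
Group total:
2 x $17 = $34

$34


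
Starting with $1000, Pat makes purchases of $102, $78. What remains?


Add up expenses:
$102 + $78 = $180
Subtract from budget:
$1000 - $180 = $820

$820


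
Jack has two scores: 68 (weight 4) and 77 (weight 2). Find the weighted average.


Weighted sum:
4 x 68 + 2 x 77 = 426
Total weight:
4 + 2 = 6
Weighted average:
426 / 6 = 71

71


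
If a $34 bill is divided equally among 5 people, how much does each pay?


Total bill: $34
Number of people: 5
Each pays: $34 / 5 = $6.80

$6.80


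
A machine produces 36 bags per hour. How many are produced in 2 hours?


Production rate: 36 bags per hour
Time: 2 hours
Total: 36 x 2 = 72 bags

72 bags


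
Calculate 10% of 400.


Convert percentage to decimal:
10% = 0.1
Multiply:
400 x 0.1 = 40

40


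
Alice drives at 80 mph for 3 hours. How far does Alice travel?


Use the formula: distance = speed x time
Speed = 80 mph, Time = 3 hours
80 x 3 = 240 miles

240 miles


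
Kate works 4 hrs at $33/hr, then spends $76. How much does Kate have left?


Calculate earnings:
4 x $33 = $132
Subtract spending:
$132 - $76 = $56

$56


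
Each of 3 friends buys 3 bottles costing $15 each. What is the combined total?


Cost per person:
3 x $15 = $45
Group total:
3 x $45 = $135

$135


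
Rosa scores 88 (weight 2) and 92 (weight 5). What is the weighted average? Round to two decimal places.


Weighted sum:
2 x 88 + 5 x 92 = 636
Total weight:
2 + 5 = 7
Weighted average:
636 / 7 = 90.8571... ≈ 90.86

90.86


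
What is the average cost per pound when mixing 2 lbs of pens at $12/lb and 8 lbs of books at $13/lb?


Cost of pens:
2 x $12 = $24
Cost of books:
8 x $13 = $104
Total cost: $24 + $104 = $128
Total weight: 10 lbs
Average: $128 / 10 = $12.80/lb

$12.80/lb


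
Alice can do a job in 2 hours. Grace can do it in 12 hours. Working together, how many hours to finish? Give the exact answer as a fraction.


Alice's rate: 1/2 of the job per hour
Grace's rate: 1/12 of the job per hour
Combined rate: 1/2 + 1/12 = 7/12 per hour
Time = 1 / (7/12) = 12/7 hours (≈ 1.71 hours)

12/7 hours


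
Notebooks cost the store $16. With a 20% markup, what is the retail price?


Calculate the markup amount:
20% of $16 = $3.20
Add to cost:
$16 + $3.20 = $19.20

$19.20


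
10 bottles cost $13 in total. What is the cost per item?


Total cost: $13
Number of items: 10
Unit price: $13 / 10 = $1.30

$1.30


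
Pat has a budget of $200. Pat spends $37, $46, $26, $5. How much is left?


Add up expenses:
$37 + $46 + $26 + $5 = $114
Subtract from budget:
$200 - $114 = $86

$86


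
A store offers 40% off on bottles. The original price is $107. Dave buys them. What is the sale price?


Calculate the discount amount:
40% of $107 = $42.80
Subtract from original:
$107 - $42.80 = $64.20

$64.20


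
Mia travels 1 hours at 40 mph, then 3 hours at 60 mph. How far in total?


Leg 1 distance:
40 x 1 = 40 miles
Leg 2 distance:
60 x 3 = 180 miles
Total distance:
40 + 180 = 220 miles

220 miles


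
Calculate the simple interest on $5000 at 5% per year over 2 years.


Use the formula I = P x R x T / 100
P x R x T = 5000 x 5 x 2 = 50000
I = 50000 / 100 = $500

$500


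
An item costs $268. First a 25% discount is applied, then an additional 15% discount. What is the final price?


First discount:
25% of $268 = $67
Price after first discount:
$268 - $67 = $201
Second discount:
15% of $201 = $30.15
Final price:
$201 - $30.15 = $170.85

$170.85


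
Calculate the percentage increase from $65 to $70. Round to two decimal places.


Find the absolute change:
|70 - 65| = 5
Divide by original and multiply by 100:
5 / 65 x 100 = 7.6923...% ≈ 7.69%

7.69%


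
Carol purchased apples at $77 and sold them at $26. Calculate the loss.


Selling price = $26
Cost price = $77
Loss = cost price - selling price:
Loss = $77 - $26 = $51

$51


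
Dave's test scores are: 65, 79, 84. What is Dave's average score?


Add the scores:
65 + 79 + 84 = 228
Divide by the number of tests:
228 / 3 = 76

76


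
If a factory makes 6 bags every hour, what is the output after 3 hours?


Production rate: 6 bags per hour
Time: 3 hours
Total: 6 x 3 = 18 bags

18 bags


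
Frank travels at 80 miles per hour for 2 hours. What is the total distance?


Use the formula: distance = speed x time
Speed = 80 mph, Time = 2 hours
80 x 2 = 160 miles

160 miles


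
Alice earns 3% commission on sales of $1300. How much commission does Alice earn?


Convert rate to decimal:
3% = 0.03
Multiply by sales:
$1300 x 0.03 = $39

$39


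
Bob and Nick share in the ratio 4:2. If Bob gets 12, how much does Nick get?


Find the multiplier:
12 / 4 = 3
Apply to Nick's share:
2 x 3 = 6

6


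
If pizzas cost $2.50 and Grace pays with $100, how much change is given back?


Start with the amount paid:
$100
Subtract the price:
$100 - $2.50 = $97.50

$97.50


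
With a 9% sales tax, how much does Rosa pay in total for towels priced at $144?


Calculate the tax:
9% of $144 = $12.96
Add tax to price:
$144 + $12.96 = $156.96

$156.96


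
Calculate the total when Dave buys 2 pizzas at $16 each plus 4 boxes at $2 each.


Cost of pizzas:
2 x $16 = $32
Cost of boxes:
4 x $2 = $8
Add both:
$32 + $8 = $40

$40


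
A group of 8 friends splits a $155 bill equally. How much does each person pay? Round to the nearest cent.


Total bill: $155
Number of people: 8
Each pays: $155 / 8 = $19.375 ≈ $19.38

$19.38


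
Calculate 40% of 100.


Convert percentage to decimal:
40% = 0.4
Multiply:
100 x 0.4 = 40

40


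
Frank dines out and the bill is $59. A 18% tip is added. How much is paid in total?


Calculate the tip:
18% of $59 = $10.62
Add tip to meal cost:
$59 + $10.62 = $69.62

$69.62


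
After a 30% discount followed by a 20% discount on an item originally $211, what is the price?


First discount:
30% of $211 = $63.30
Price after first discount:
$211 - $63.30 = $147.70
Second discount:
20% of $147.70 = $29.54
Final price:
$147.70 - $29.54 = $118.16

$118.16


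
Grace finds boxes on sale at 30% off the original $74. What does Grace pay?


Calculate the discount amount:
30% of $74 = $22.20
Subtract from original:
$74 - $22.20 = $51.80

$51.80


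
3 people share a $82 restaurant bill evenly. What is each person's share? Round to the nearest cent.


Total bill: $82
Number of people: 3
Each pays: $82 / 3 = $27.3333... ≈ $27.33

$27.33


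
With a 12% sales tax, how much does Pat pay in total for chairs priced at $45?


Calculate the tax:
12% of $45 = $5.40
Add tax to price:
$45 + $5.40 = $50.40

$50.40


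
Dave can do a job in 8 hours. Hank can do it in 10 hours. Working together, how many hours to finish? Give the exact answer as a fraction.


Dave's rate: 1/8 of the job per hour
Hank's rate: 1/10 of the job per hour
Combined rate: 1/8 + 1/10 = 9/40 per hour
Time = 1 / (9/40) = 40/9 hours (≈ 4.44 hours)

40/9 hours


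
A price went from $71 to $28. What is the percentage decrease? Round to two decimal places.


Find the absolute change:
|28 - 71| = 43
Divide by original and multiply by 100:
43 / 71 x 100 = 60.5633...% ≈ 60.56%

60.56%


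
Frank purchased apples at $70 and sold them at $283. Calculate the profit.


Selling price = $283
Cost price = $70
Profit = selling price - cost price:
Profit = $283 - $70 = $213

$213


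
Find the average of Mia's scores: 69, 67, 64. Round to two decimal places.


Add the scores:
69 + 67 + 64 = 200
Divide by the number of tests:
200 / 3 = 66.6666... ≈ 66.67

66.67


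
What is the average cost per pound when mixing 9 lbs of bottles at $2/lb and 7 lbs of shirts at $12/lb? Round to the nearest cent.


Cost of bottles:
9 x $2 = $18
Cost of shirts:
7 x $12 = $84
Total cost: $18 + $84 = $102
Total weight: 16 lbs
Average: $102 / 16 = $6.375 ≈ $6.38/lb

$6.38/lb


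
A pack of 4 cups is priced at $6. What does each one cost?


Total cost: $6
Number of items: 4
Unit price: $6 / 4 = $1.50

$1.50


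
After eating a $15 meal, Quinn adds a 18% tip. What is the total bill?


Calculate the tip:
18% of $15 = $2.70
Add tip to meal cost:
$15 + $2.70 = $17.70

$17.70


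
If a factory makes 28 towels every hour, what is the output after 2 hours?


Production rate: 28 towels per hour
Time: 2 hours
Total: 28 x 2 = 56 towels

56 towels


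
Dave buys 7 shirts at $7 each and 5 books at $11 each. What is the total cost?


Cost of shirts:
7 x $7 = $49
Cost of books:
5 x $11 = $55
Add both:
$49 + $55 = $104

$104


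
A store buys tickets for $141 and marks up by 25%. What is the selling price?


Calculate the markup amount:
25% of $141 = $35.25
Add to cost:
$141 + $35.25 = $176.25

$176.25


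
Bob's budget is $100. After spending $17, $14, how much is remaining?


Add up expenses:
$17 + $14 = $31
Subtract from budget:
$100 - $31 = $69

$69


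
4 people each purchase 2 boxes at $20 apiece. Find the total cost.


Cost per person:
2 x $20 = $40
Group total:
4 x $40 = $160

$160


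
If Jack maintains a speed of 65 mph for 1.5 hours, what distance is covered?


Use the formula: distance = speed x time
Speed = 65 mph, Time = 1.5 hours
65 x 1.5 = 97.5 miles

97.5 miles


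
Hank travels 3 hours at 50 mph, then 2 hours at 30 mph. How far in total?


Leg 1 distance:
50 x 3 = 150 miles
Leg 2 distance:
30 x 2 = 60 miles
Total distance:
150 + 60 = 210 miles

210 miles


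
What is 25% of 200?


Convert percentage to decimal:
25% = 0.25
Multiply:
200 x 0.25 = 50

50


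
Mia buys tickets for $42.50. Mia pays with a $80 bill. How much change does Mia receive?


Start with the amount paid:
$80
Subtract the price:
$80 - $42.50 = $37.50

$37.50


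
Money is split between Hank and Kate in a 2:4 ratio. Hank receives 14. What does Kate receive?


Find the multiplier:
14 / 2 = 7
Apply to Kate's share:
4 x 7 = 28

28


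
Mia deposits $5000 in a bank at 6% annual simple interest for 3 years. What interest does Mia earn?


Use the formula I = P x R x T / 100
P x R x T = 5000 x 6 x 3 = 90000
I = 90000 / 100 = $900

$900


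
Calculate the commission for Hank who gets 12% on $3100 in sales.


Convert rate to decimal:
12% = 0.12
Multiply by sales:
$3100 x 0.12 = $372

$372


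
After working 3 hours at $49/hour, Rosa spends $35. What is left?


Calculate earnings:
3 x $49 = $147
Subtract spending:
$147 - $35 = $112

$112


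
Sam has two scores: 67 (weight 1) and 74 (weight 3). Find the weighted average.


Weighted sum:
1 x 67 + 3 x 74 = 289
Total weight:
1 + 3 = 4
Weighted average:
289 / 4 = 72.25

72.25


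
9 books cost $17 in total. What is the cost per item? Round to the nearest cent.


Total cost: $17
Number of items: 9
Unit price: $17 / 9 = $1.8888... ≈ $1.89

$1.89


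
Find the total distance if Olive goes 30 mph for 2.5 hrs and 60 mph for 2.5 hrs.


Leg 1 distance:
30 x 2.5 = 75 miles
Leg 2 distance:
60 x 2.5 = 150 miles
Total distance:
75 + 150 = 225 miles

225 miles


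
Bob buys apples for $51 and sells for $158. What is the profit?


Selling price = $158
Cost price = $51
Profit = selling price - cost price:
Profit = $158 - $51 = $107

$107


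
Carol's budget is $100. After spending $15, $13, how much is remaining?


Add up expenses:
$15 + $13 = $28
Subtract from budget:
$100 - $28 = $72

$72


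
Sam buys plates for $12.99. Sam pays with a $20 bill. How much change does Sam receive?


Start with the amount paid:
$20
Subtract the price:
$20 - $12.99 = $7.01

$7.01


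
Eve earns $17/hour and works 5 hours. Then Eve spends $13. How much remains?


Calculate earnings:
5 x $17 = $85
Subtract spending:
$85 - $13 = $72

$72


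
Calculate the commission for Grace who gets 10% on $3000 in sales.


Convert rate to decimal:
10% = 0.1
Multiply by sales:
$3000 x 0.1 = $300

$300


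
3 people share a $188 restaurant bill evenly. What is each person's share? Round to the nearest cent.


Total bill: $188
Number of people: 3
Each pays: $188 / 3 = $62.6666... ≈ $62.67

$62.67


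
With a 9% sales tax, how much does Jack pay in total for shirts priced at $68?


Calculate the tax:
9% of $68 = $6.12
Add tax to price:
$68 + $6.12 = $74.12

$74.12


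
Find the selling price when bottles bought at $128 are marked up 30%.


Calculate the markup amount:
30% of $128 = $38.40
Add to cost:
$128 + $38.40 = $166.40

$166.40


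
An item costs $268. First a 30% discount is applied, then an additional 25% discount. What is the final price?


First discount:
30% of $268 = $80.40
Price after first discount:
$268 - $80.40 = $187.60
Second discount:
25% of $187.60 = $46.90
Final price:
$187.60 - $46.90 = $140.70

$140.70


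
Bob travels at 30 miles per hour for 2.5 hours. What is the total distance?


Use the formula: distance = speed x time
Speed = 30 mph, Time = 2.5 hours
30 x 2.5 = 75 miles

75 miles


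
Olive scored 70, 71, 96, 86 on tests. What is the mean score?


Add the scores:
70 + 71 + 96 + 86 = 323
Divide by the number of tests:
323 / 4 = 80.75

80.75


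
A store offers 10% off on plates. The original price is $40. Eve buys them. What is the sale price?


Calculate the discount amount:
10% of $40 = $4
Subtract from original:
$40 - $4 = $36

$36


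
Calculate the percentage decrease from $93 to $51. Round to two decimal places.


Find the absolute change:
|51 - 93| = 42
Divide by original and multiply by 100:
42 / 93 x 100 = 45.1612...% ≈ 45.16%

45.16%


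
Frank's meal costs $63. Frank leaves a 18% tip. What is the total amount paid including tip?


Calculate the tip:
18% of $63 = $11.34
Add tip to meal cost:
$63 + $11.34 = $74.34

$74.34


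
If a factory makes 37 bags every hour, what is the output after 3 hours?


Production rate: 37 bags per hour
Time: 3 hours
Total: 37 x 3 = 111 bags

111 bags


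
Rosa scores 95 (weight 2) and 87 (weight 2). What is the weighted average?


Weighted sum:
2 x 95 + 2 x 87 = 364
Total weight:
2 + 2 = 4
Weighted average:
364 / 4 = 91

91


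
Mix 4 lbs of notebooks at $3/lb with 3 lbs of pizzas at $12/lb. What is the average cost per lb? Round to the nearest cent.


Cost of notebooks:
4 x $3 = $12
Cost of pizzas:
3 x $12 = $36
Total cost: $12 + $36 = $48
Total weight: 7 lbs
Average: $48 / 7 = $6.8571... ≈ $6.86/lb

$6.86/lb


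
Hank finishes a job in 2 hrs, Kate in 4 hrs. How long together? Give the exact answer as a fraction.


Hank's rate: 1/2 of the job per hour
Kate's rate: 1/4 of the job per hour
Combined rate: 1/2 + 1/4 = 3/4 per hour
Time = 1 / (3/4) = 4/3 hours (≈ 1.33 hours)

4/3 hours


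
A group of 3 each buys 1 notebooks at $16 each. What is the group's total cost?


Cost per person:
1 x $16 = $16
Group total:
3 x $16 = $48

$48


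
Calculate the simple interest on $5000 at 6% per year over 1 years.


Use the formula I = P x R x T / 100
P x R x T = 5000 x 6 x 1 = 30000
I = 30000 / 100 = $300

$300


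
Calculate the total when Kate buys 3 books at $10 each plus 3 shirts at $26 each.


Cost of books:
3 x $10 = $30
Cost of shirts:
3 x $26 = $78
Add both:
$30 + $78 = $108

$108


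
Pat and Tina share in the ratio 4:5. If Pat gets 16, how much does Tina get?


Find the multiplier:
16 / 4 = 4
Apply to Tina's share:
5 x 4 = 20

20


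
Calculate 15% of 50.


Convert percentage to decimal:
15% = 0.15
Multiply:
50 x 0.15 = 7.5

7.5


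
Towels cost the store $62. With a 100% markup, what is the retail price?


Calculate the markup amount:
100% of $62 = $62
Add to cost:
$62 + $62 = $124

$124


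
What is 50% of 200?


Convert percentage to decimal:
50% = 0.5
Multiply:
200 x 0.5 = 100

100


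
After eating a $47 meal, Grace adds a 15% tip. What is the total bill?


Calculate the tip:
15% of $47 = $7.05
Add tip to meal cost:
$47 + $7.05 = $54.05

$54.05


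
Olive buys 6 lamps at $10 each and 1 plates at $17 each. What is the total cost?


Cost of lamps:
6 x $10 = $60
Cost of plates:
1 x $17 = $17
Add both:
$60 + $17 = $77

$77


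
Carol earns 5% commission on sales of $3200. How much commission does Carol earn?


Convert rate to decimal:
5% = 0.05
Multiply by sales:
$3200 x 0.05 = $160

$160


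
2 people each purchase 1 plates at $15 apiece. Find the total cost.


Cost per person:
1 x $15 = $15
Group total:
2 x $15 = $30

$30


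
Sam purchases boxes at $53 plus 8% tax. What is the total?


Calculate the tax:
8% of $53 = $4.24
Add tax to price:
$53 + $4.24 = $57.24

$57.24


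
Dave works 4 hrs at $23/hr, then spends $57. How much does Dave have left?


Calculate earnings:
4 x $23 = $92
Subtract spending:
$92 - $57 = $35

$35


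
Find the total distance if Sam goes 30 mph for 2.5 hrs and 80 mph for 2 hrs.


Leg 1 distance:
30 x 2.5 = 75 miles
Leg 2 distance:
80 x 2 = 160 miles
Total distance:
75 + 160 = 235 miles

235 miles


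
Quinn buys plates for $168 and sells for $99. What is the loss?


Selling price = $99
Cost price = $168
Loss = cost price - selling price:
Loss = $168 - $99 = $69

$69


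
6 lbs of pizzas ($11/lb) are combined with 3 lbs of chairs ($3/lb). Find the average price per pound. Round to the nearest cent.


Cost of pizzas:
6 x $11 = $66
Cost of chairs:
3 x $3 = $9
Total cost: $66 + $9 = $75
Total weight: 9 lbs
Average: $75 / 9 = $8.3333... ≈ $8.33/lb

$8.33/lb


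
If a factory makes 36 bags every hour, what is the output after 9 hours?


Production rate: 36 bags per hour
Time: 9 hours
Total: 36 x 9 = 324 bags

324 bags


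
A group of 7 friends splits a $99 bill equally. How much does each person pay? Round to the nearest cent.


Total bill: $99
Number of people: 7
Each pays: $99 / 7 = $14.1428... ≈ $14.14

$14.14


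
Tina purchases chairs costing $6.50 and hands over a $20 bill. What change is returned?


Start with the amount paid:
$20
Subtract the price:
$20 - $6.50 = $13.50

$13.50


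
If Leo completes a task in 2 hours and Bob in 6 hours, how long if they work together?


Leo's rate: 1/2 of the job per hour
Bob's rate: 1/6 of the job per hour
Combined rate: 1/2 + 1/6 = 2/3 per hour
Time = 1 / (2/3) = 3/2 = 1.5 hours

1.5 hours


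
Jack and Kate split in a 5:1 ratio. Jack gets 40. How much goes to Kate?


Find the multiplier:
40 / 5 = 8
Apply to Kate's share:
1 x 8 = 8

8


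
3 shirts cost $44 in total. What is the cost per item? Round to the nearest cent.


Total cost: $44
Number of items: 3
Unit price: $44 / 3 = $14.6666... ≈ $14.67

$14.67


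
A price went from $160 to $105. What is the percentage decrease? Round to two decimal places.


Find the absolute change:
|105 - 160| = 55
Divide by original and multiply by 100:
55 / 160 x 100 = 34.375% ≈ 34.38%

34.38%


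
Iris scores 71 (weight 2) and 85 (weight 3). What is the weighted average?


Weighted sum:
2 x 71 + 3 x 85 = 397
Total weight:
2 + 3 = 5
Weighted average:
397 / 5 = 79.4

79.4


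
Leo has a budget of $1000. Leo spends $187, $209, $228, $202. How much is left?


Add up expenses:
$187 + $209 + $228 + $202 = $826
Subtract from budget:
$1000 - $826 = $174

$174


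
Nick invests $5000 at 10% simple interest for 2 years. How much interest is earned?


Use the formula I = P x R x T / 100
P x R x T = 5000 x 10 x 2 = 100000
I = 100000 / 100 = $1000

$1000


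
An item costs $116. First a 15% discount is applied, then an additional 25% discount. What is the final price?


First discount:
15% of $116 = $17.40
Price after first discount:
$116 - $17.40 = $98.60
Second discount:
25% of $98.60 = $24.65
Final price:
$98.60 - $24.65 = $73.95

$73.95


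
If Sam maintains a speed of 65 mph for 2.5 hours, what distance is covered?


Use the formula: distance = speed x time
Speed = 65 mph, Time = 2.5 hours
65 x 2.5 = 162.5 miles

162.5 miles


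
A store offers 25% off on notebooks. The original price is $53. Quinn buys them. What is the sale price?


Calculate the discount amount:
25% of $53 = $13.25
Subtract from original:
$53 - $13.25 = $39.75

$39.75


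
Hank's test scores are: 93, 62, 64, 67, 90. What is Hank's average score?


Add the scores:
93 + 62 + 64 + 67 + 90 = 376
Divide by the number of tests:
376 / 5 = 75.2

75.2


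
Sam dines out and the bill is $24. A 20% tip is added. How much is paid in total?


Calculate the tip:
20% of $24 = $4.80
Add tip to meal cost:
$24 + $4.80 = $28.80

$28.80


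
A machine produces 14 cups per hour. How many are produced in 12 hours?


Production rate: 14 cups per hour
Time: 12 hours
Total: 14 x 12 = 168 cups

168 cups


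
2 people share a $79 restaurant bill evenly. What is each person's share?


Total bill: $79
Number of people: 2
Each pays: $79 / 2 = $39.50

$39.50


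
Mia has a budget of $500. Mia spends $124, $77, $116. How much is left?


Add up expenses:
$124 + $77 + $116 = $317
Subtract from budget:
$500 - $317 = $183

$183


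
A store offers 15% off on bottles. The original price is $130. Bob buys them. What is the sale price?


Calculate the discount amount:
15% of $130 = $19.50
Subtract from original:
$130 - $19.50 = $110.50

$110.50


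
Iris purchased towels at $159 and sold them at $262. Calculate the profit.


Selling price = $262
Cost price = $159
Profit = selling price - cost price:
Profit = $262 - $159 = $103

$103


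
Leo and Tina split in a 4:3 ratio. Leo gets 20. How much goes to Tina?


Find the multiplier:
20 / 4 = 5
Apply to Tina's share:
3 x 5 = 15

15


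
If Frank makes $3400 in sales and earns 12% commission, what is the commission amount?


Convert rate to decimal:
12% = 0.12
Multiply by sales:
$3400 x 0.12 = $408

$408


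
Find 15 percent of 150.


Convert percentage to decimal:
15% = 0.15
Multiply:
150 x 0.15 = 22.5

22.5


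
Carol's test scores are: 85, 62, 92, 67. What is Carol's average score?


Add the scores:
85 + 62 + 92 + 67 = 306
Divide by the number of tests:
306 / 4 = 76.5

76.5


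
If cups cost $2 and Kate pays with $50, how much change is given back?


Start with the amount paid:
$50
Subtract the price:
$50 - $2 = $48

$48


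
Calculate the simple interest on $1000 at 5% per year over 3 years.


Use the formula I = P x R x T / 100
P x R x T = 1000 x 5 x 3 = 15000
I = 15000 / 100 = $150

$150


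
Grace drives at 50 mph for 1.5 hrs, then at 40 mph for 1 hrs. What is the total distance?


Leg 1 distance:
50 x 1.5 = 75 miles
Leg 2 distance:
40 x 1 = 40 miles
Total distance:
75 + 40 = 115 miles

115 miles


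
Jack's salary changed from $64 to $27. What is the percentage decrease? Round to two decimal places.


Find the absolute change:
|27 - 64| = 37
Divide by original and multiply by 100:
37 / 64 x 100 = 57.8125% ≈ 57.81%

57.81%


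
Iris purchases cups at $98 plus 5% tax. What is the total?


Calculate the tax:
5% of $98 = $4.90
Add tax to price:
$98 + $4.90 = $102.90

$102.90


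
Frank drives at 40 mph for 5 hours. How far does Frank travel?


Use the formula: distance = speed x time
Speed = 40 mph, Time = 5 hours
40 x 5 = 200 miles

200 miles


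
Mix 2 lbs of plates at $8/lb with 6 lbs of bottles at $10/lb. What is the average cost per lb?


Cost of plates:
2 x $8 = $16
Cost of bottles:
6 x $10 = $60
Total cost: $16 + $60 = $76
Total weight: 8 lbs
Average: $76 / 8 = $9.50/lb

$9.50/lb


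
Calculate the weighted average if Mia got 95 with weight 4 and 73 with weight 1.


Weighted sum:
4 x 95 + 1 x 73 = 453
Total weight:
4 + 1 = 5
Weighted average:
453 / 5 = 90.6

90.6


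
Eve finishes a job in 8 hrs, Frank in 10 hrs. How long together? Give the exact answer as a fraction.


Eve's rate: 1/8 of the job per hour
Frank's rate: 1/10 of the job per hour
Combined rate: 1/8 + 1/10 = 9/40 per hour
Time = 1 / (9/40) = 40/9 hours (≈ 4.44 hours)

40/9 hours


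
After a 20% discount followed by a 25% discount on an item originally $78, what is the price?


First discount:
20% of $78 = $15.60
Price after first discount:
$78 - $15.60 = $62.40
Second discount:
25% of $62.40 = $15.60
Final price:
$62.40 - $15.60 = $46.80

$46.80


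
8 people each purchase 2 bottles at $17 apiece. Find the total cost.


Cost per person:
2 x $17 = $34
Group total:
8 x $34 = $272

$272


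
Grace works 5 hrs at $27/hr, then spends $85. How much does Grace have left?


Calculate earnings:
5 x $27 = $135
Subtract spending:
$135 - $85 = $50

$50


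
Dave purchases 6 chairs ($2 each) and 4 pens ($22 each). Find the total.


Cost of chairs:
6 x $2 = $12
Cost of pens:
4 x $22 = $88
Add both:
$12 + $88 = $100

$100


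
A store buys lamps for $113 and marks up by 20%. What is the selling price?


Calculate the markup amount:
20% of $113 = $22.60
Add to cost:
$113 + $22.60 = $135.60

$135.60


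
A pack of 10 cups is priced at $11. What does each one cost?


Total cost: $11
Number of items: 10
Unit price: $11 / 10 = $1.10

$1.10


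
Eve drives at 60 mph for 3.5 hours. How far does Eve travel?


Use the formula: distance = speed x time
Speed = 60 mph, Time = 3.5 hours
60 x 3.5 = 210 miles

210 miles


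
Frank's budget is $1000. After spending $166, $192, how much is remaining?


Add up expenses:
$166 + $192 = $358
Subtract from budget:
$1000 - $358 = $642

$642


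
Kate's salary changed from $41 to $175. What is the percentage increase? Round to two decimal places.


Find the absolute change:
|175 - 41| = 134
Divide by original and multiply by 100:
134 / 41 x 100 = 326.8292...% ≈ 326.83%

326.83%


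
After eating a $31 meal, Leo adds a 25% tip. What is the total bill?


Calculate the tip:
25% of $31 = $7.75
Add tip to meal cost:
$31 + $7.75 = $38.75

$38.75


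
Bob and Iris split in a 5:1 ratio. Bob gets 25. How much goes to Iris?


Find the multiplier:
25 / 5 = 5
Apply to Iris's share:
1 x 5 = 5

5


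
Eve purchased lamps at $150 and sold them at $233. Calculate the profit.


Selling price = $233
Cost price = $150
Profit = selling price - cost price:
Profit = $233 - $150 = $83

$83


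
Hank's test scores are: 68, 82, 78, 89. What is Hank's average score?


Add the scores:
68 + 82 + 78 + 89 = 317
Divide by the number of tests:
317 / 4 = 79.25

79.25


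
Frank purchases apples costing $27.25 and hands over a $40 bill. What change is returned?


Start with the amount paid:
$40
Subtract the price:
$40 - $27.25 = $12.75

$12.75


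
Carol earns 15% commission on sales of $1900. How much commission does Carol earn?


Convert rate to decimal:
15% = 0.15
Multiply by sales:
$1900 x 0.15 = $285

$285


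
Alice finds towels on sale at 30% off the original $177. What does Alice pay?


Calculate the discount amount:
30% of $177 = $53.10
Subtract from original:
$177 - $53.10 = $123.90

$123.90


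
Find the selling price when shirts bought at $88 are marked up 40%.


Calculate the markup amount:
40% of $88 = $35.20
Add to cost:
$88 + $35.20 = $123.20

$123.20


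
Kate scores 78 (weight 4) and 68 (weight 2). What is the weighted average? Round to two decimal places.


Weighted sum:
4 x 78 + 2 x 68 = 448
Total weight:
4 + 2 = 6
Weighted average:
448 / 6 = 74.6666... ≈ 74.67

74.67


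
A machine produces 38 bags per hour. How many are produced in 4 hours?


Production rate: 38 bags per hour
Time: 4 hours
Total: 38 x 4 = 152 bags

152 bags


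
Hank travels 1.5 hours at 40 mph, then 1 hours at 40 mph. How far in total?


Leg 1 distance:
40 x 1.5 = 60 miles
Leg 2 distance:
40 x 1 = 40 miles
Total distance:
60 + 40 = 100 miles

100 miles


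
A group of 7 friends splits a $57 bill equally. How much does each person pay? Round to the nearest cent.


Total bill: $57
Number of people: 7
Each pays: $57 / 7 = $8.1428... ≈ $8.14

$8.14


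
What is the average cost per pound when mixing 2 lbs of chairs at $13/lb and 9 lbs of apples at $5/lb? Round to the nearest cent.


Cost of chairs:
2 x $13 = $26
Cost of apples:
9 x $5 = $45
Total cost: $26 + $45 = $71
Total weight: 11 lbs
Average: $71 / 11 = $6.4545... ≈ $6.45/lb

$6.45/lb


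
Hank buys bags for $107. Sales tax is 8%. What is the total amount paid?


Calculate the tax:
8% of $107 = $8.56
Add tax to price:
$107 + $8.56 = $115.56

$115.56


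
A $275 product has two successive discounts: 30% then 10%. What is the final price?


First discount:
30% of $275 = $82.50
Price after first discount:
$275 - $82.50 = $192.50
Second discount:
10% of $192.50 = $19.25
Final price:
$192.50 - $19.25 = $173.25

$173.25


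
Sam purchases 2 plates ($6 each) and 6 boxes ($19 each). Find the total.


Cost of plates:
2 x $6 = $12
Cost of boxes:
6 x $19 = $114
Add both:
$12 + $114 = $126

$126


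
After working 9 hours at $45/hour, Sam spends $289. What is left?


Calculate earnings:
9 x $45 = $405
Subtract spending:
$405 - $289 = $116

$116


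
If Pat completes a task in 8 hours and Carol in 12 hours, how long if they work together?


Pat's rate: 1/8 of the job per hour
Carol's rate: 1/12 of the job per hour
Combined rate: 1/8 + 1/12 = 5/24 per hour
Time = 1 / (5/24) = 24/5 = 4.8 hours

4.8 hours


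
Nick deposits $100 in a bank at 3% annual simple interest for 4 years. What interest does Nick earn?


Use the formula I = P x R x T / 100
P x R x T = 100 x 3 x 4 = 1200
I = 1200 / 100 = $12

$12


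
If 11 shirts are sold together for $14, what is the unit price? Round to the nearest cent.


Total cost: $14
Number of items: 11
Unit price: $14 / 11 = $1.2727... ≈ $1.27

$1.27


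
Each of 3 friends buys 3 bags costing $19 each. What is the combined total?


Cost per person:
3 x $19 = $57
Group total:
3 x $57 = $171

$171


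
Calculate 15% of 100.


Convert percentage to decimal:
15% = 0.15
Multiply:
100 x 0.15 = 15

15


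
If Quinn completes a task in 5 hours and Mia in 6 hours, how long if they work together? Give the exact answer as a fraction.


Quinn's rate: 1/5 of the job per hour
Mia's rate: 1/6 of the job per hour
Combined rate: 1/5 + 1/6 = 11/30 per hour
Time = 1 / (11/30) = 30/11 hours (≈ 2.73 hours)

30/11 hours


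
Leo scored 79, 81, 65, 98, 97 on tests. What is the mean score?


Add the scores:
79 + 81 + 65 + 98 + 97 = 420
Divide by the number of tests:
420 / 5 = 84

84


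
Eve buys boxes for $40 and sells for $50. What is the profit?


Selling price = $50
Cost price = $40
Profit = selling price - cost price:
Profit = $50 - $40 = $10

$10


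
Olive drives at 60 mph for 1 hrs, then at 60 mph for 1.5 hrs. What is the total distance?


Leg 1 distance:
60 x 1 = 60 miles
Leg 2 distance:
60 x 1.5 = 90 miles
Total distance:
60 + 90 = 150 miles

150 miles


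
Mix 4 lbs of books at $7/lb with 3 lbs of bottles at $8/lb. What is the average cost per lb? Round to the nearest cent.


Cost of books:
4 x $7 = $28
Cost of bottles:
3 x $8 = $24
Total cost: $28 + $24 = $52
Total weight: 7 lbs
Average: $52 / 7 = $7.4285... ≈ $7.43/lb

$7.43/lb
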